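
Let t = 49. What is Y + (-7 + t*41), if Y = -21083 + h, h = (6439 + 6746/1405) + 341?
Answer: -17276159/1405 ≈ -12296.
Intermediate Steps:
h = 9532646/1405 (h = (6439 + 6746*(1/1405)) + 341 = (6439 + 6746/1405) + 341 = 9053541/1405 + 341 = 9532646/1405 ≈ 6784.8)
Y = -20088969/1405 (Y = -21083 + 9532646/1405 = -20088969/1405 ≈ -14298.)
Y + (-7 + t*41) = -20088969/1405 + (-7 + 49*41) = -20088969/1405 + (-7 + 2009) = -20088969/1405 + 2002 = -17276159/1405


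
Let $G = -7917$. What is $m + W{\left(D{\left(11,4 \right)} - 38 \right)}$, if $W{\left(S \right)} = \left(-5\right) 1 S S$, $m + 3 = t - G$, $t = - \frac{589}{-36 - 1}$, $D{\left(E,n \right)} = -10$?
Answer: $- \frac{132833}{37} \approx -3590.1$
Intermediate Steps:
$t = \frac{589}{37}$ ($t = - \frac{589}{-37} = \left(-589\right) \left(- \frac{1}{37}\right) = \frac{589}{37} \approx 15.919$)
$m = \frac{293407}{37}$ ($m = -3 + \left(\frac{589}{37} - -7917\right) = -3 + \left(\frac{589}{37} + 7917\right) = -3 + \frac{293518}{37} = \frac{293407}{37} \approx 7929.9$)
$W{\left(S \right)} = - 5 S^{2}$ ($W{\left(S \right)} = - 5 S S = - 5 S^{2}$)
$m + W{\left(D{\left(11,4 \right)} - 38 \right)} = \frac{293407}{37} - 5 \left(-10 - 38\right)^{2} = \frac{293407}{37} - 5 \left(-48\right)^{2} = \frac{293407}{37} - 11520 = - \frac{132833}{37}$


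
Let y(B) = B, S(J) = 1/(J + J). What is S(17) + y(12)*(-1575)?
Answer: -642599/34 ≈ -18900.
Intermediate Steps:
S(J) = 1/(2*J)
S(17) + y(12)*(-1575) = (1/2)/17 + 12*(-1575) = (1/2)*(1/17) - 18900 = 1/34 - 18900 = -642599/34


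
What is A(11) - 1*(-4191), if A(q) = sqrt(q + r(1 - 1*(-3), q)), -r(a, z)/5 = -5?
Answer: 4197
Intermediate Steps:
r(a, z) = 25 (r(a, z) = -5*(-5) = 25)
A(q) = sqrt(25 + q) (A(q) = sqrt(q + 25) = sqrt(25 + q))
A(11) - 1*(-4191) = sqrt(25 + 11) - 1*(-4191) = sqrt(36) + 4191 = 6 + 4191 = 4197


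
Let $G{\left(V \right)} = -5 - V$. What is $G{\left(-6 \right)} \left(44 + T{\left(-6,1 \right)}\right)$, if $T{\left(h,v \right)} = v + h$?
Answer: $39$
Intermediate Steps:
$T{\left(h,v \right)} = h + v$
$G{\left(-6 \right)} \left(44 + T{\left(-6,1 \right)}\right) = \left(-5 - -6\right) \left(44 + \left(-6 + 1\right)\right) = \left(-5 + 6\right) \left(44 - 5\right) = 1 \cdot 39 = 39$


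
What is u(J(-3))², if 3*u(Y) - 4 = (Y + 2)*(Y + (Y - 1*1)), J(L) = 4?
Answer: 2116/9 ≈ 235.11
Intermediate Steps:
u(Y) = 4/3 + (-1 + 2*Y)*(2 + Y)/3 (u(Y) = 4/3 + ((Y + 2)*(Y + (Y - 1*1)))/3 = 4/3 + ((2 + Y)*(Y + (Y - 1)))/3 = 4/3 + ((2 + Y)*(Y + (-1 + Y)))/3 = 4/3 + ((2 + Y)*(-1 + 2*Y))/3 = 4/3 + ((-1 + 2*Y)*(2 + Y))/3 = 4/3 + (-1 + 2*Y)*(2 + Y)/3)
u(J(-3))² = (⅔ + 4 + (⅔)*4²)² = (⅔ + 4 + (⅔)*16)² = (⅔ + 4 + 32/3)² = (46/3)² = 2116/9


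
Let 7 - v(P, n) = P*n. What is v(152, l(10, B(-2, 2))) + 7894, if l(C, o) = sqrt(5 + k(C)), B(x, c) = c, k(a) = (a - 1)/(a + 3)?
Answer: 7901 - 152*sqrt(962)/13 ≈ 7538.4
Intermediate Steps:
k(a) = (-1 + a)/(3 + a)
l(C, o) = sqrt(5 + (-1 + C)/(3 + C))
v(P, n) = 7 - P*n
v(152, l(10, B(-2, 2))) + 7894 = (7 - 1*152*sqrt(2)*sqrt((7 + 3*10)/(3 + 10))) + 7894 = (7 - 1*152*sqrt(2)*sqrt((7 + 30)/13)) + 7894 = (7 - 1*152*sqrt(2)*sqrt((1/13)*37)) + 7894 = (7 - 1*152*sqrt(2)*sqrt(37/13)) + 7894 = (7 - 1*152*sqrt(2)*(sqrt(481)/13)) + 7894 = (7 - 1*152*sqrt(962)/13) + 7894 = (7 - 152*sqrt(962)/13) + 7894 = 7901 - 152*sqrt(962)/13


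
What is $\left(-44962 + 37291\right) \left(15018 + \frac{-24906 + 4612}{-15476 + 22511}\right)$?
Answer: $- \frac{270099326152}{2345} \approx -1.1518 \cdot 10^{8}$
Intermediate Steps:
$\left(-44962 + 37291\right) \left(15018 + \frac{-24906 + 4612}{-15476 + 22511}\right) = - 7671 \left(15018 - \frac{20294}{7035}\right) = \left(-7671\right) \frac{105631336}{7035} = - \frac{270099326152}{2345}$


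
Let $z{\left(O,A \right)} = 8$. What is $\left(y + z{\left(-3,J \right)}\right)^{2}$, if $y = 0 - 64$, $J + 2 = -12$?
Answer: $3136$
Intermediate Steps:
$J = -14$ ($J = -2 - 12 = -14$)
$y = -64$ ($y = 0 - 64 = -64$)
$\left(y + z{\left(-3,J \right)}\right)^{2} = \left(-64 + 8\right)^{2} = \left(-56\right)^{2} = 3136$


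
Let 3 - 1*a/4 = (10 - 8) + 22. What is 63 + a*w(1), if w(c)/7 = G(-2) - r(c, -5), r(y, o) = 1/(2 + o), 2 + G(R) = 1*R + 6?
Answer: -1309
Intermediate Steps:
a = -84 (a = 12 - 4*((10 - 8) + 22) = 12 - 4*(2 + 22) = 12 - 4*24 = 12 - 96 = -84)
G(R) = 4 + R (G(R) = -2 + (1*R + 6) = -2 + (R + 6) = -2 + (6 + R) = 4 + R)
w(c) = 49/3 (w(c) = 7*((4 - 2) - 1/(2 - 5)) = 7*(2 - 1/(-3)) = 7*(2 - 1*(-⅓)) = 7*(2 + ⅓) = 7*(7/3) = 49/3)
63 + a*w(1) = 63 - 84*49/3 = 63 - 1372 = -1309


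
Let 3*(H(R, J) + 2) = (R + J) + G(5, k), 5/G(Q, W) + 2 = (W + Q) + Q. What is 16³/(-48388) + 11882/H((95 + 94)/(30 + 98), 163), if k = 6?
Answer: 386218126592/1721584555 ≈ 224.34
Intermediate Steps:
G(Q, W) = 5/(-2 + W + 2*Q) (G(Q, W) = 5/(-2 + ((W + Q) + Q)) = 5/(-2 + ((Q + W) + Q)) = 5/(-2 + (W + 2*Q)) = 5/(-2 + W + 2*Q))
H(R, J) = -79/42 + J/3 + R/3 (H(R, J) = -2 + ((R + J) + 5/(-2 + 6 + 2*5))/3 = -2 + ((J + R) + 5/(-2 + 6 + 10))/3 = -2 + ((J + R) + 5/14)/3 = -2 + (5/14 + J + R)/3 = -2 + (5/42 + J/3 + R/3) = -79/42 + J/3 + R/3)
16³/(-48388) + 11882/H((95 + 94)/(30 + 98), 163) = 16³/(-48388) + 11882/(-79/42 + (⅓)*163 + ((95 + 94)/(30 + 98))/3) = 4096*(-1/48388) + 11882/(-79/42 + 163/3 + (189/128)/3) = -1024/12097 + 11882/(-79/42 + 163/3 + (189*(1/128))/3) = -1024/12097 + 11882/(-79/42 + 163/3 + (⅓)*(189/128)) = -1024/12097 + 11882/(-79/42 + 163/3 + 63/128) = -1024/12097 + 11882/(142315/2688) = -1024/12097 + 11882*(2688/142315) = -1024/12097 + 31938816/142315 = 386218126592/1721584555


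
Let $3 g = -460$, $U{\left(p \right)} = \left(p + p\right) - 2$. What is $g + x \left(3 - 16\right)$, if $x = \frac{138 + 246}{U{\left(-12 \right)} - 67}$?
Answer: $- \frac{9268}{93} \approx -99.656$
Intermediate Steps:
$U{\left(p \right)} = -2 + 2 p$ ($U{\left(p \right)} = 2 p - 2 = -2 + 2 p$)
$g = - \frac{460}{3}$ ($g = \frac{1}{3} \left(-460\right) = - \frac{460}{3} \approx -153.33$)
$x = - \frac{128}{31}$ ($x = \frac{138 + 246}{\left(-2 + 2 \left(-12\right)\right) - 67} = \frac{384}{\left(-2 - 24\right) - 67} = \frac{384}{-26 - 67} = \frac{384}{-93} = 384 \left(- \frac{1}{93}\right) = - \frac{128}{31} \approx -4.129$)
$g + x \left(3 - 16\right) = - \frac{460}{3} - \frac{128 \left(3 - 16\right)}{31} = - \frac{460}{3} - - \frac{1664}{31} = - \frac{460}{3} + \frac{1664}{31} = - \frac{9268}{93}$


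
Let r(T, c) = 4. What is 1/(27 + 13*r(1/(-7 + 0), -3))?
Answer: 1/79 ≈ 0.012658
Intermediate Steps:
1/(27 + 13*r(1/(-7 + 0), -3)) = 1/(27 + 13*4) = 1/(27 + 52) = 1/79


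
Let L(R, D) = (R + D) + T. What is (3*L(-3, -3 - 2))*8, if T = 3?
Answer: -120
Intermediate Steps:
L(R, D) = 3 + D + R (L(R, D) = (R + D) + 3 = (D + R) + 3 = 3 + D + R)
(3*L(-3, -3 - 2))*8 = (3*(3 + (-3 - 2) - 3))*8 = (3*(3 - 5 - 3))*8 = (3*(-5))*8 = -15*8 = -120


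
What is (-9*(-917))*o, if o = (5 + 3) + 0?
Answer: 66024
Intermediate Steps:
o = 8 (o = 8 + 0 = 8)
(-9*(-917))*o = -9*(-917)*8 = 8253*8 = 66024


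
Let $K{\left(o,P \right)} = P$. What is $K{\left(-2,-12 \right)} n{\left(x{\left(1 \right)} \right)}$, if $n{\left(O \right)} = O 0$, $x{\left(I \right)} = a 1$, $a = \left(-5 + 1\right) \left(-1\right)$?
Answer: $0$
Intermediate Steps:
$a = 4$ ($a = \left(-4\right) \left(-1\right) = 4$)
$x{\left(I \right)} = 4$ ($x{\left(I \right)} = 4 \cdot 1 = 4$)
$n{\left(O \right)} = 0$
$K{\left(-2,-12 \right)} n{\left(x{\left(1 \right)} \right)} = \left(-12\right) 0 = 0$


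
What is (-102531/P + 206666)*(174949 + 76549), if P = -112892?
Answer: 17360088904063/334 ≈ 5.1976e+10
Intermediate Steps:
(-102531/P + 206666)*(174949 + 76549) = (-102531/(-112892) + 206666)*(174949 + 76549) = (-102531*(-1/112892) + 206666)*251498 = (7887/8684 + 206666)*251498 = (1794695431/8684)*251498 = 17360088904063/334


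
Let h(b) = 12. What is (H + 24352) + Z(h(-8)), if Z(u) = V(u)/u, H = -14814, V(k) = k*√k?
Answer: 9538 + 2*√3 ≈ 9541.5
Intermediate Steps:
V(k) = k^(3/2)
Z(u) = √u (Z(u) = u^(3/2)/u = √u)
(H + 24352) + Z(h(-8)) = (-14814 + 24352) + √12 = 9538 + 2*√3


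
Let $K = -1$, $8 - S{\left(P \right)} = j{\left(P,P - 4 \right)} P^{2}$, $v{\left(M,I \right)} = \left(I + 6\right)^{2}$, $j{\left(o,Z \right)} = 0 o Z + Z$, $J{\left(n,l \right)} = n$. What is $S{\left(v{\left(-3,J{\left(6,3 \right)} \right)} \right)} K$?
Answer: $2903032$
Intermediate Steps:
$j{\left(o,Z \right)} = Z$ ($j{\left(o,Z \right)} = 0 Z + Z = 0 + Z = Z$)
$v{\left(M,I \right)} = \left(6 + I\right)^{2}$
$S{\left(P \right)} = 8 - P^{2} \left(-4 + P\right)$ ($S{\left(P \right)} = 8 - \left(P - 4\right) P^{2} = 8 - \left(-4 + P\right) P^{2} = 8 - P^{2} \left(-4 + P\right)$)
$S{\left(v{\left(-3,J{\left(6,3 \right)} \right)} \right)} K = \left(8 + \left(\left(6 + 6\right)^{2}\right)^{2} \left(4 - \left(6 + 6\right)^{2}\right)\right) \left(-1\right) = \left(8 + \left(12^{2}\right)^{2} \left(4 - 12^{2}\right)\right) \left(-1\right) = \left(8 + 144^{2} \left(4 - 144\right)\right) \left(-1\right) = \left(8 + 20736 \left(4 - 144\right)\right) \left(-1\right) = \left(8 + 20736 \left(-140\right)\right) \left(-1\right) = \left(8 - 2903040\right) \left(-1\right) = \left(-2903032\right) \left(-1\right) = 2903032$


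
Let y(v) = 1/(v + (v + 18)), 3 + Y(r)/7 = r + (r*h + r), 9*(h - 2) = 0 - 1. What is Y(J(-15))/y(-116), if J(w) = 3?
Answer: -38948/3 ≈ -12983.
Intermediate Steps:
h = 17/9 (h = 2 + (0 - 1)/9 = 2 + (⅑)*(-1) = 2 - ⅑ = 17/9 ≈ 1.8889)
Y(r) = -21 + 245*r/9 (Y(r) = -21 + 7*(r + (r*(17/9) + r)) = -21 + 7*(r + (17*r/9 + r)) = -21 + 7*(r + 26*r/9) = -21 + 7*(35*r/9) = -21 + 245*r/9)
y(v) = 1/(18 + 2*v) (y(v) = 1/(v + (18 + v)) = 1/(18 + 2*v))
Y(J(-15))/y(-116) = (-21 + (245/9)*3)/((1/(2*(9 - 116)))) = (-21 + 245/3)/(((½)/(-107))) = 182/(3*(((½)*(-1/107)))) = 182/(3*(-1/214)) = (182/3)*(-214) = -38948/3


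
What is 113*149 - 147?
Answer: 16690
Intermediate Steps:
113*149 - 147 = 16837 - 147 = 16690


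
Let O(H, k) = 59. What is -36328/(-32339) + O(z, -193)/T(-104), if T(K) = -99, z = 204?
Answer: 1688471/3201561 ≈ 0.52739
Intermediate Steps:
-36328/(-32339) + O(z, -193)/T(-104) = -36328/(-32339) + 59/(-99) = -36328*(-1/32339) + 59*(-1/99) = 36328/32339 - 59/99 = 1688471/3201561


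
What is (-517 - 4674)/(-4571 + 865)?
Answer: 5191/3706 ≈ 1.4007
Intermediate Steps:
(-517 - 4674)/(-4571 + 865) = -5191/(-3706) = -5191*(-1/3706) = 5191/3706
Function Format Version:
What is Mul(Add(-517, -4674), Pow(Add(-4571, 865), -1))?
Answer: Rational(5191, 3706) ≈ 1.4007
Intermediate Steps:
Mul(Add(-517, -4674), Pow(Add(-4571, 865), -1)) = Mul(-5191, Pow(-3706, -1)) = Mul(-5191, Rational(-1, 3706)) = Rational(5191, 3706)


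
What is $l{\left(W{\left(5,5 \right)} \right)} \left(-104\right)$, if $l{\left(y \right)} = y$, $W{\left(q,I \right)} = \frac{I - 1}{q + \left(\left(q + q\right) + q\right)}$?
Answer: $- \frac{104}{5} \approx -20.8$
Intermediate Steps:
$W{\left(q,I \right)} = \frac{-1 + I}{4 q}$ ($W{\left(q,I \right)} = \frac{-1 + I}{q + \left(2 q + q\right)} = \frac{-1 + I}{q + 3 q} = \frac{-1 + I}{4 q}$)
$l{\left(W{\left(5,5 \right)} \right)} \left(-104\right) = \frac{-1 + 5}{4 \cdot 5} \left(-104\right) = \frac{1}{4} \cdot \frac{1}{5} \cdot 4 \left(-104\right) = \frac{1}{5} \left(-104\right) = - \frac{104}{5}$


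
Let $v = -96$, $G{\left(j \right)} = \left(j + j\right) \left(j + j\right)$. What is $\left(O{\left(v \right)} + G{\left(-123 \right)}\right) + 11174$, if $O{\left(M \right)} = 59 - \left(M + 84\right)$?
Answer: $71761$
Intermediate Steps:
$G{\left(j \right)} = 4 j^{2}$ ($G{\left(j \right)} = 2 j 2 j = 4 j^{2}$)
$O{\left(M \right)} = -25 - M$ ($O{\left(M \right)} = 59 - \left(84 + M\right) = -25 - M$)
$\left(O{\left(v \right)} + G{\left(-123 \right)}\right) + 11174 = \left(\left(-25 - -96\right) + 4 \left(-123\right)^{2}\right) + 11174 = \left(\left(-25 + 96\right) + 4 \cdot 15129\right) + 11174 = \left(71 + 60516\right) + 11174 = 60587 + 11174 = 71761$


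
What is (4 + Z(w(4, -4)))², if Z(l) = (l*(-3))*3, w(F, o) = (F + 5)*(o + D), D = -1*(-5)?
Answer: 5929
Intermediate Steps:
D = 5
w(F, o) = (5 + F)*(5 + o) (w(F, o) = (F + 5)*(o + 5) = (5 + F)*(5 + o))
Z(l) = -9*l (Z(l) = -3*l*3 = -9*l)
(4 + Z(w(4, -4)))² = (4 - 9*(25 + 5*4 + 5*(-4) + 4*(-4)))² = (4 - 9*(25 + 20 - 20 - 16))² = (4 - 9*9)² = (4 - 81)² = (-77)² = 5929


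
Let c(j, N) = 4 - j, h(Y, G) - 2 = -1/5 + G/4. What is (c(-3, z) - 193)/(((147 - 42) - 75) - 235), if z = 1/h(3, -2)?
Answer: 186/205 ≈ 0.90732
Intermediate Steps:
h(Y, G) = 9/5 + G/4 (h(Y, G) = 2 + (-1/5 + G/4) = 9/5 + G/4)
z = 10/13 (z = 1/(9/5 + (1/4)*(-2)) = 1/(9/5 - 1/2) = 1/(13/10) = 10/13 ≈ 0.76923)
(c(-3, z) - 193)/(((147 - 42) - 75) - 235) = ((4 - 1*(-3)) - 193)/(((147 - 42) - 75) - 235) = ((4 + 3) - 193)/((105 - 75) - 235) = (7 - 193)/(30 - 235) = -186/(-205) = -186*(-1/205) = 186/205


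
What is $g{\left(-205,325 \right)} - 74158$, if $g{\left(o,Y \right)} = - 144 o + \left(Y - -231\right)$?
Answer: $-44082$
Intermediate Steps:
$g{\left(o,Y \right)} = 231 + Y - 144 o$ ($g{\left(o,Y \right)} = - 144 o + \left(Y + 231\right) = - 144 o + \left(231 + Y\right) = 231 + Y - 144 o$)
$g{\left(-205,325 \right)} - 74158 = \left(231 + 325 - -29520\right) - 74158 = \left(231 + 325 + 29520\right) - 74158 = 30076 - 74158 = -44082$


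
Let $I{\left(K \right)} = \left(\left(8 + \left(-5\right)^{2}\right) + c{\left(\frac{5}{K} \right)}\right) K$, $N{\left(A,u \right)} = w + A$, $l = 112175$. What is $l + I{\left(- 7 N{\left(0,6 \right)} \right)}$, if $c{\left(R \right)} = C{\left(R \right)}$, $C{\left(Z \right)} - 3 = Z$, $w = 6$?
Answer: $110668$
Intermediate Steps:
$C{\left(Z \right)} = 3 + Z$
$c{\left(R \right)} = 3 + R$
$N{\left(A,u \right)} = 6 + A$
$I{\left(K \right)} = K \left(36 + \frac{5}{K}\right)$ ($I{\left(K \right)} = \left(\left(8 + \left(-5\right)^{2}\right) + \left(3 + \frac{5}{K}\right)\right) K = \left(\left(8 + 25\right) + \left(3 + \frac{5}{K}\right)\right) K = \left(33 + \left(3 + \frac{5}{K}\right)\right) K = \left(36 + \frac{5}{K}\right) K = K \left(36 + \frac{5}{K}\right)$)
$l + I{\left(- 7 N{\left(0,6 \right)} \right)} = 112175 + \left(5 + 36 \left(- 7 \left(6 + 0\right)\right)\right) = 112175 + \left(5 + 36 \left(\left(-7\right) 6\right)\right) = 112175 + \left(5 + 36 \left(-42\right)\right) = 112175 + \left(5 - 1512\right) = 112175 - 1507 = 110668$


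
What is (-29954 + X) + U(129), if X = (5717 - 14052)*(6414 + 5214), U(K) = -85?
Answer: -96949419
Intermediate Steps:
X = -96919380 (X = -8335*11628 = -96919380)
(-29954 + X) + U(129) = (-29954 - 96919380) - 85 = -96949334 - 85 = -96949419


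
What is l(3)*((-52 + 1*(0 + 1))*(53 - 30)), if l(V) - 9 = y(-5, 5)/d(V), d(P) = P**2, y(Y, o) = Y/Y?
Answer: -32062/3 ≈ -10687.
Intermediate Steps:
y(Y, o) = 1
l(V) = 9 + V**(-2) (l(V) = 9 + 1/V**2 = 9 + V**(-2))
l(3)*((-52 + 1*(0 + 1))*(53 - 30)) = (9 + 3**(-2))*((-52 + 1*(0 + 1))*(53 - 30)) = (9 + 1/9)*((-52 + 1*1)*23) = 82*((-52 + 1)*23)/9 = 82*(-51*23)/9 = (82/9)*(-1173) = -32062/3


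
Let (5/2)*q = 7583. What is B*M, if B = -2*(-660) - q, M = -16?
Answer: 137056/5 ≈ 27411.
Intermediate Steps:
q = 15166/5 (q = (2/5)*7583 = 15166/5 ≈ 3033.2)
B = -8566/5 (B = -2*(-660) - 1*15166/5 = 1320 - 15166/5 = -8566/5 ≈ -1713.2)
B*M = -8566/5*(-16) = 137056/5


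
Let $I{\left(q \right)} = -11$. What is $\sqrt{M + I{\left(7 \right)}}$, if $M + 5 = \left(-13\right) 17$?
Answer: $i \sqrt{237} \approx 15.395 i$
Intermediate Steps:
$M = -226$ ($M = -5 - 221 = -226$)
$\sqrt{M + I{\left(7 \right)}} = \sqrt{-226 - 11} = \sqrt{-237} = i \sqrt{237}$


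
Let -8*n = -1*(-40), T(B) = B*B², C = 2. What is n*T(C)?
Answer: -40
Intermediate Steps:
T(B) = B³
n = -5 (n = -(-1)*(-40)/8 = -⅛*40 = -5)
n*T(C) = -5*2³ = -5*8 = -40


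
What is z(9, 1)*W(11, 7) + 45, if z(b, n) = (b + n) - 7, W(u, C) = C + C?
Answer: 87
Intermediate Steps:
W(u, C) = 2*C
z(b, n) = -7 + b + n
z(9, 1)*W(11, 7) + 45 = (-7 + 9 + 1)*(2*7) + 45 = 3*14 + 45 = 42 + 45 = 87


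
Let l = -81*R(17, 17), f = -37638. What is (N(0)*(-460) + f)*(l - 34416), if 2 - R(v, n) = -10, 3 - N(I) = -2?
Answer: 1413325944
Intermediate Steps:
N(I) = 5 (N(I) = 3 - 1*(-2) = 3 + 2 = 5)
R(v, n) = 12 (R(v, n) = 2 - 1*(-10) = 2 + 10 = 12)
l = -972 (l = -81*12 = -972)
(N(0)*(-460) + f)*(l - 34416) = (5*(-460) - 37638)*(-972 - 34416) = (-2300 - 37638)*(-35388) = -39938*(-35388) = 1413325944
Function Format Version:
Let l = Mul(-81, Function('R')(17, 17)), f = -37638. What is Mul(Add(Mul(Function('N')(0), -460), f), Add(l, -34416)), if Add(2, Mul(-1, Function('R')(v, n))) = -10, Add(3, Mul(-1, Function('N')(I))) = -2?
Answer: 1413325944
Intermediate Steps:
Function('N')(I) = 5 (Function('N')(I) = Add(3, Mul(-1, -2)) = Add(3, 2) = 5)
Function('R')(v, n) = 12 (Function('R')(v, n) = Add(2, Mul(-1, -10)) = Add(2, 10) = 12)
l = -972 (l = Mul(-81, 12) = -972)
Mul(Add(Mul(Function('N')(0), -460), f), Add(l, -34416)) = Mul(Add(Mul(5, -460), -37638), Add(-972, -34416)) = Mul(Add(-2300, -37638), -35388) = Mul(-39938, -35388) = 1413325944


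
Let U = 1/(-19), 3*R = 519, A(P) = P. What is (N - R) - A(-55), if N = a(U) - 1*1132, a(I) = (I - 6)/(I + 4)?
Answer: -18773/15 ≈ -1251.5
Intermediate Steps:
R = 173 (R = (1/3)*519 = 173)
U = -1/19 ≈ -0.052632
a(I) = (-6 + I)/(4 + I)
N = -17003/15 (N = (-6 - 1/19)/(4 - 1/19) - 1*1132 = -115/19/(75/19) - 1132 = (19/75)*(-115/19) - 1132 = -23/15 - 1132 = -17003/15 ≈ -1133.5)
(N - R) - A(-55) = (-17003/15 - 1*173) - 1*(-55) = (-17003/15 - 173) + 55 = -19598/15 + 55 = -18773/15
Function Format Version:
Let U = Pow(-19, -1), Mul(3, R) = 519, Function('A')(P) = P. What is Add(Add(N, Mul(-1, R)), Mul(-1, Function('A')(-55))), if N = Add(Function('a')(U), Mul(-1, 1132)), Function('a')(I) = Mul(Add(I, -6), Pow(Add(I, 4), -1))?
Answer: Rational(-18773, 15) ≈ -1251.5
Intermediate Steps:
R = 173 (R = Mul(Rational(1, 3), 519) = 173)
U = Rational(-1, 19) ≈ -0.052632
Function('a')(I) = Mul(Pow(Add(4, I), -1), Add(-6, I)) (Function('a')(I) = Mul(Add(-6, I), Pow(Add(4, I), -1)) = Mul(Pow(Add(4, I), -1), Add(-6, I)))
N = Rational(-17003, 15) (N = Add(Mul(Pow(Add(4, Rational(-1, 19)), -1), Add(-6, Rational(-1, 19))), Mul(-1, 1132)) = Add(Mul(Pow(Rational(75, 19), -1), Rational(-115, 19)), -1132) = Add(Mul(Rational(19, 75), Rational(-115, 19)), -1132) = Add(Rational(-23, 15), -1132) = Rational(-17003, 15) ≈ -1133.5)
Add(Add(N, Mul(-1, R)), Mul(-1, Function('A')(-55))) = Add(Add(Rational(-17003, 15), Mul(-1, 173)), Mul(-1, -55)) = Add(Add(Rational(-17003, 15), -173), 55) = Add(Rational(-19598, 15), 55) = Rational(-18773, 15)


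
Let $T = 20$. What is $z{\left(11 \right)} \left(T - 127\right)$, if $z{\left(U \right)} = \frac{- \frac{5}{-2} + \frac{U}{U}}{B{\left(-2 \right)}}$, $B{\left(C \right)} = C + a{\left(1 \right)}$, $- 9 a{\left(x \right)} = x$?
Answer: $\frac{6741}{38} \approx 177.39$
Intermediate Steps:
$a{\left(x \right)} = - \frac{x}{9}$
$B{\left(C \right)} = - \frac{1}{9} + C$ ($B{\left(C \right)} = C - \frac{1}{9} = - \frac{1}{9} + C$)
$z{\left(U \right)} = - \frac{63}{38}$ ($z{\left(U \right)} = \frac{- \frac{5}{-2} + \frac{U}{U}}{- \frac{1}{9} - 2} = \frac{\left(-5\right) \left(- \frac{1}{2}\right) + 1}{- \frac{19}{9}} = \left(\frac{5}{2} + 1\right) \left(- \frac{9}{19}\right) = \frac{7}{2} \left(- \frac{9}{19}\right) = - \frac{63}{38}$)
$z{\left(11 \right)} \left(T - 127\right) = - \frac{63 \left(20 - 127\right)}{38} = \left(- \frac{63}{38}\right) \left(-107\right) = \frac{6741}{38}$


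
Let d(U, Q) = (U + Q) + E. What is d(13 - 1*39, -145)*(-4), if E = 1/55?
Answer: 37616/55 ≈ 683.93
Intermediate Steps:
E = 1/55 ≈ 0.018182
d(U, Q) = 1/55 + Q + U (d(U, Q) = (U + Q) + 1/55 = (Q + U) + 1/55 = 1/55 + Q + U)
d(13 - 1*39, -145)*(-4) = (1/55 - 145 + (13 - 1*39))*(-4) = (1/55 - 145 + (13 - 39))*(-4) = (1/55 - 145 - 26)*(-4) = -9404/55*(-4) = 37616/55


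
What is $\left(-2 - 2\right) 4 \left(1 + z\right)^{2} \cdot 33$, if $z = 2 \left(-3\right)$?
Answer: $-13200$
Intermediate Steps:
$z = -6$
$\left(-2 - 2\right) 4 \left(1 + z\right)^{2} \cdot 33 = \left(-2 - 2\right) 4 \left(1 - 6\right)^{2} \cdot 33 = \left(-2 - 2\right) 4 \left(-5\right)^{2} \cdot 33 = \left(-4\right) 4 \cdot 25 \cdot 33 = \left(-16\right) 25 \cdot 33 = \left(-400\right) 33 = -13200$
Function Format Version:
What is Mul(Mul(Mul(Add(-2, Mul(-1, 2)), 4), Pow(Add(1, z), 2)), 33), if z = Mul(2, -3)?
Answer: -13200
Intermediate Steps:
z = -6
Mul(Mul(Mul(Add(-2, Mul(-1, 2)), 4), Pow(Add(1, z), 2)), 33) = Mul(Mul(Mul(Add(-2, Mul(-1, 2)), 4), Pow(Add(1, -6), 2)), 33) = Mul(Mul(Mul(Add(-2, -2), 4), Pow(-5, 2)), 33) = Mul(Mul(Mul(-4, 4), 25), 33) = Mul(Mul(-16, 25), 33) = Mul(-400, 33) = -13200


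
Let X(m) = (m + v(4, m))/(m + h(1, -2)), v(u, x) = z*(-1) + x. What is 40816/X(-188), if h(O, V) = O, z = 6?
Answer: 3816296/191 ≈ 19981.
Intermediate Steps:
v(u, x) = -6 + x (v(u, x) = 6*(-1) + x = -6 + x)
X(m) = (-6 + 2*m)/(1 + m) (X(m) = (m + (-6 + m))/(m + 1) = (-6 + 2*m)/(1 + m))
40816/X(-188) = 40816/((2*(-3 - 188)/(1 - 188))) = 40816/((2*(-191)/(-187))) = 40816/((2*(-1/187)*(-191))) = 40816/(382/187) = 40816*(187/382) = 3816296/191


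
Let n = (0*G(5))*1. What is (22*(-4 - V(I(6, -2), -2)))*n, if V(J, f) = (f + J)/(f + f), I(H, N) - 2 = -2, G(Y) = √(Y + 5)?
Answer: 0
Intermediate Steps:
G(Y) = √(5 + Y)
I(H, N) = 0 (I(H, N) = 2 - 2 = 0)
V(J, f) = (J + f)/(2*f) (V(J, f) = (J + f)/((2*f)) = (J + f)*(1/(2*f)) = (J + f)/(2*f))
n = 0 (n = (0*√(5 + 5))*1 = (0*√10)*1 = 0*1 = 0)
(22*(-4 - V(I(6, -2), -2)))*n = (22*(-4 - (0 - 2)/(2*(-2))))*0 = (22*(-4 - (-1)*(-2)/(2*2)))*0 = (22*(-4 - 1*½))*0 = (22*(-4 - ½))*0 = (22*(-9/2))*0 = -99*0 = 0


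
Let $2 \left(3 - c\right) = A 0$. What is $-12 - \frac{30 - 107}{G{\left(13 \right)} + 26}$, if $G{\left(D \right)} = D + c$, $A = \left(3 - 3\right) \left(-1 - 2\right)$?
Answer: $- \frac{61}{6} \approx -10.167$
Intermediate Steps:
$A = 0$ ($A = 0 \left(-3\right) = 0$)
$c = 3$ ($c = 3 - \frac{0 \cdot 0}{2} = 3 - 0 = 3 + 0 = 3$)
$G{\left(D \right)} = 3 + D$ ($G{\left(D \right)} = D + 3 = 3 + D$)
$-12 - \frac{30 - 107}{G{\left(13 \right)} + 26} = -12 - \frac{30 - 107}{\left(3 + 13\right) + 26} = -12 - - \frac{77}{16 + 26} = -12 - - \frac{77}{42} = -12 - \left(-77\right) \frac{1}{42} = -12 - - \frac{11}{6} = -12 + \frac{11}{6} = - \frac{61}{6}$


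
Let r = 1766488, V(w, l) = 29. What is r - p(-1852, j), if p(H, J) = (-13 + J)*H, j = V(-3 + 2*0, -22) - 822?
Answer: 273776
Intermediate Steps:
j = -793 (j = 29 - 822 = -793)
p(H, J) = H*(-13 + J)
r - p(-1852, j) = 1766488 - (-1852)*(-13 - 793) = 1766488 - (-1852)*(-806) = 1766488 - 1*1492712 = 1766488 - 1492712 = 273776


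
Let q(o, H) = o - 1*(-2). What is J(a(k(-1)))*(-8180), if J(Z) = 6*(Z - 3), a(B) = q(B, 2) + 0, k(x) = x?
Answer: 98160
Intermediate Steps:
q(o, H) = 2 + o (q(o, H) = o + 2 = 2 + o)
a(B) = 2 + B (a(B) = (2 + B) + 0 = 2 + B)
J(Z) = -18 + 6*Z (J(Z) = 6*(-3 + Z) = -18 + 6*Z)
J(a(k(-1)))*(-8180) = (-18 + 6*(2 - 1))*(-8180) = (-18 + 6*1)*(-8180) = (-18 + 6)*(-8180) = -12*(-8180) = 98160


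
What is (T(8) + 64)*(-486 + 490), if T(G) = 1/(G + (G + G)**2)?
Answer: 16897/66 ≈ 256.02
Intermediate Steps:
T(G) = 1/(G + 4*G**2) (T(G) = 1/(G + (2*G)**2) = 1/(G + 4*G**2))
(T(8) + 64)*(-486 + 490) = (1/(8*(1 + 4*8)) + 64)*(-486 + 490) = (1/(8*(1 + 32)) + 64)*4 = ((1/8)/33 + 64)*4 = ((1/8)*(1/33) + 64)*4 = (1/264 + 64)*4 = (16897/264)*4 = 16897/66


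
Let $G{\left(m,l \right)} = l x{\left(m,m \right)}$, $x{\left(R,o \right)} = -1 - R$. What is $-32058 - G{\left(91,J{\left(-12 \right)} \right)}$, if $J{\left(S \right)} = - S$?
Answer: $-30954$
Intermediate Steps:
$G{\left(m,l \right)} = l \left(-1 - m\right)$
$-32058 - G{\left(91,J{\left(-12 \right)} \right)} = -32058 - - \left(-1\right) \left(-12\right) \left(1 + 91\right) = -32058 - \left(-1\right) 12 \cdot 92 = -32058 - -1104 = -32058 + 1104 = -30954$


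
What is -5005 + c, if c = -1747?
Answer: -6752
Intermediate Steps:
-5005 + c = -5005 - 1747 = -6752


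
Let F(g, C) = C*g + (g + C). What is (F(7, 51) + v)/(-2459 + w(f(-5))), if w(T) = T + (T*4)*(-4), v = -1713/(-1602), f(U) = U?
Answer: -222181/1273056 ≈ -0.17453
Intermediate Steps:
v = 571/534 (v = -1713*(-1/1602) = 571/534 ≈ 1.0693)
F(g, C) = C + g + C*g (F(g, C) = C*g + (C + g) = C + g + C*g)
w(T) = -15*T (w(T) = T + (4*T)*(-4) = T - 16*T = -15*T)
(F(7, 51) + v)/(-2459 + w(f(-5))) = ((51 + 7 + 51*7) + 571/534)/(-2459 - 15*(-5)) = ((51 + 7 + 357) + 571/534)/(-2459 + 75) = (415 + 571/534)/(-2384) = (222181/534)*(-1/2384) = -222181/1273056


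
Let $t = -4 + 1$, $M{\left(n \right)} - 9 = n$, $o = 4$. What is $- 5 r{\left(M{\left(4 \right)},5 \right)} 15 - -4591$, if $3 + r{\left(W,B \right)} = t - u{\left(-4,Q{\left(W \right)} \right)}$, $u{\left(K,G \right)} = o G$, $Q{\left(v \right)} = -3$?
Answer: $4141$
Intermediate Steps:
$u{\left(K,G \right)} = 4 G$
$M{\left(n \right)} = 9 + n$
$t = -3$
$r{\left(W,B \right)} = 6$ ($r{\left(W,B \right)} = -3 - \left(3 + 4 \left(-3\right)\right) = -3 - -9 = -3 + \left(-3 + 12\right) = -3 + 9 = 6$)
$- 5 r{\left(M{\left(4 \right)},5 \right)} 15 - -4591 = \left(-5\right) 6 \cdot 15 - -4591 = \left(-30\right) 15 + 4591 = -450 + 4591 = 4141$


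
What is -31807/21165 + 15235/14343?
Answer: -874242/1984115 ≈ -0.44062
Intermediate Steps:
-31807/21165 + 15235/14343 = -31807*1/21165 + 15235*(1/14343) = -1871/1245 + 15235/14343 = -874242/1984115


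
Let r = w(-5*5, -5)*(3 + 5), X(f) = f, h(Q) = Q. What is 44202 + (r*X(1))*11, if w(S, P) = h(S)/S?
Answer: 44290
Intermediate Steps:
w(S, P) = 1 (w(S, P) = S/S = 1)
r = 8 (r = 1*(3 + 5) = 1*8 = 8)
44202 + (r*X(1))*11 = 44202 + (8*1)*11 = 44202 + 8*11 = 44202 + 88 = 44290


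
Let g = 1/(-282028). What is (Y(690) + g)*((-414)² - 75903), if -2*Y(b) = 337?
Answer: -4537991512467/282028 ≈ -1.6091e+7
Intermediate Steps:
Y(b) = -337/2 (Y(b) = -½*337 = -337/2)
g = -1/282028 ≈ -3.5457e-6
(Y(690) + g)*((-414)² - 75903) = (-337/2 - 1/282028)*((-414)² - 75903) = -47521719*(171396 - 75903)/282028 = -47521719/282028*95493 = -4537991512467/282028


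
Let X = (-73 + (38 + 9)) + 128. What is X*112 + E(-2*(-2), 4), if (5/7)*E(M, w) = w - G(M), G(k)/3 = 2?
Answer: 57106/5 ≈ 11421.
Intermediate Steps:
G(k) = 6 (G(k) = 3*2 = 6)
E(M, w) = -42/5 + 7*w/5 (E(M, w) = 7*(w - 1*6)/5 = 7*(w - 6)/5 = 7*(-6 + w)/5 = -42/5 + 7*w/5)
X = 102 (X = (-73 + 47) + 128 = -26 + 128 = 102)
X*112 + E(-2*(-2), 4) = 102*112 + (-42/5 + (7/5)*4) = 11424 + (-42/5 + 28/5) = 11424 - 14/5 = 57106/5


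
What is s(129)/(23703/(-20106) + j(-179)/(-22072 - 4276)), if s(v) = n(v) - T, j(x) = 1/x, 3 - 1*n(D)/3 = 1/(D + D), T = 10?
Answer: 687486810402/801163452385 ≈ 0.85811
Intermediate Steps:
n(D) = 9 - 3/(2*D) (n(D) = 9 - 3/(D + D) = 9 - 3*1/(2*D) = 9 - 3/(2*D))
s(v) = -1 - 3/(2*v) (s(v) = (9 - 3/(2*v)) - 1*10 = (9 - 3/(2*v)) - 10 = -1 - 3/(2*v))
s(129)/(23703/(-20106) + j(-179)/(-22072 - 4276)) = ((-3/2 - 1*129)/129)/(23703/(-20106) + 1/((-179)*(-22072 - 4276))) = ((-3/2 - 129)/129)/(23703*(-1/20106) - 1/179/(-26348)) = ((1/129)*(-261/2))/(-7901/6702 - 1/179*(-1/26348)) = -87/(86*(-7901/6702 + 1/4716292)) = -87/(86*(-18631708195/15804294492)) = -87/86*(-15804294492/18631708195) = 687486810402/801163452385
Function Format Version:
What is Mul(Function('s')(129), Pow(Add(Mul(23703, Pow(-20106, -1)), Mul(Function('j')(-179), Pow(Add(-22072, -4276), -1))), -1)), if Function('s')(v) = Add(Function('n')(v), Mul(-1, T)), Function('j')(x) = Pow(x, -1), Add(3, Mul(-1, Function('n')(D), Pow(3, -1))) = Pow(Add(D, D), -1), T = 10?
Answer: Rational(687486810402, 801163452385) ≈ 0.85811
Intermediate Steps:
Function('n')(D) = Add(9, Mul(Rational(-3, 2), Pow(D, -1))) (Function('n')(D) = Add(9, Mul(-3, Pow(Add(D, D), -1))) = Add(9, Mul(-3, Pow(Mul(2, D), -1))) = Add(9, Mul(-3, Mul(Rational(1, 2), Pow(D, -1)))) = Add(9, Mul(Rational(-3, 2), Pow(D, -1))))
Function('s')(v) = Add(-1, Mul(Rational(-3, 2), Pow(v, -1))) (Function('s')(v) = Add(Add(9, Mul(Rational(-3, 2), Pow(v, -1))), Mul(-1, 10)) = Add(Add(9, Mul(Rational(-3, 2), Pow(v, -1))), -10) = Add(-1, Mul(Rational(-3, 2), Pow(v, -1))))
Mul(Function('s')(129), Pow(Add(Mul(23703, Pow(-20106, -1)), Mul(Function('j')(-179), Pow(Add(-22072, -4276), -1))), -1)) = Mul(Mul(Pow(129, -1), Add(Rational(-3, 2), Mul(-1, 129))), Pow(Add(Mul(23703, Pow(-20106, -1)), Mul(Pow(-179, -1), Pow(Add(-22072, -4276), -1))), -1)) = Mul(Mul(Rational(1, 129), Add(Rational(-3, 2), -129)), Pow(Add(Mul(23703, Rational(-1, 20106)), Mul(Rational(-1, 179), Pow(-26348, -1))), -1)) = Mul(Mul(Rational(1, 129), Rational(-261, 2)), Pow(Add(Rational(-7901, 6702), Mul(Rational(-1, 179), Rational(-1, 26348))), -1)) = Mul(Rational(-87, 86), Pow(Add(Rational(-7901, 6702), Rational(1, 4716292)), -1)) = Mul(Rational(-87, 86), Pow(Rational(-18631708195, 15804294492), -1)) = Mul(Rational(-87, 86), Rational(-15804294492, 18631708195)) = Rational(687486810402, 801163452385)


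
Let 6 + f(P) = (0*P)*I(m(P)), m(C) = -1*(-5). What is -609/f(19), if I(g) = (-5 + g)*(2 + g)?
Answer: 203/2 ≈ 101.50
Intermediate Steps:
m(C) = 5
f(P) = -6 (f(P) = -6 + (0*P)*(-10 + 5**2 - 3*5) = -6 + 0*(-10 + 25 - 15) = -6 + 0*0 = -6 + 0 = -6)
-609/f(19) = -609/(-6) = -609*(-1/6) = 203/2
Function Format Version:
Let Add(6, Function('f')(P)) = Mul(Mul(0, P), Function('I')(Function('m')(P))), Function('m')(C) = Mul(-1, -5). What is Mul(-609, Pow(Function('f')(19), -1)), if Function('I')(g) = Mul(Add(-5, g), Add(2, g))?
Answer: Rational(203, 2) ≈ 101.50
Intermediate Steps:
Function('m')(C) = 5
Function('f')(P) = -6 (Function('f')(P) = Add(-6, Mul(Mul(0, P), Add(-10, Pow(5, 2), Mul(-3, 5)))) = Add(-6, Mul(0, Add(-10, 25, -15))) = Add(-6, Mul(0, 0)) = Add(-6, 0) = -6)
Mul(-609, Pow(Function('f')(19), -1)) = Mul(-609, Pow(-6, -1)) = Mul(-609, Rational(-1, 6)) = Rational(203, 2)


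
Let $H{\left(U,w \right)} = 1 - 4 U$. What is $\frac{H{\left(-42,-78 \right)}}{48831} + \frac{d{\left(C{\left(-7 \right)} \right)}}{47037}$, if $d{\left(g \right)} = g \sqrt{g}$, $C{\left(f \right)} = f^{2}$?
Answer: $\frac{2744254}{255207083} \approx 0.010753$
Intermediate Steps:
$d{\left(g \right)} = g^{\frac{3}{2}}$
$\frac{H{\left(-42,-78 \right)}}{48831} + \frac{d{\left(C{\left(-7 \right)} \right)}}{47037} = \frac{1 - -168}{48831} + \frac{\left(\left(-7\right)^{2}\right)^{\frac{3}{2}}}{47037} = \left(1 + 168\right) \frac{1}{48831} + 49^{\frac{3}{2}} \cdot \frac{1}{47037} = 169 \cdot \frac{1}{48831} + 343 \cdot \frac{1}{47037} = \frac{169}{48831} + \frac{343}{47037} = \frac{2744254}{255207083}$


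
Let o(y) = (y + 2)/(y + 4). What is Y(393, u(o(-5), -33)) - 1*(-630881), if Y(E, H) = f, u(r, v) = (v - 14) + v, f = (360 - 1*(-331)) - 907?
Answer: 630665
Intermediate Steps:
o(y) = (2 + y)/(4 + y)
f = -216 (f = (360 + 331) - 907 = 691 - 907 = -216)
u(r, v) = -14 + 2*v (u(r, v) = (-14 + v) + v = -14 + 2*v)
Y(E, H) = -216
Y(393, u(o(-5), -33)) - 1*(-630881) = -216 - 1*(-630881) = -216 + 630881 = 630665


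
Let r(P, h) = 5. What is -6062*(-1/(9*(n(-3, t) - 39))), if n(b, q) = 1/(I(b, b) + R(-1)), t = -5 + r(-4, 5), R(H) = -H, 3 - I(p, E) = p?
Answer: -21217/1224 ≈ -17.334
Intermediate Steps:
I(p, E) = 3 - p
t = 0 (t = -5 + 5 = 0)
n(b, q) = 1/(4 - b) (n(b, q) = 1/((3 - b) - 1*(-1)) = 1/((3 - b) + 1) = 1/(4 - b))
-6062*(-1/(9*(n(-3, t) - 39))) = -6062*(-1/(9*(-1/(-4 - 3) - 39))) = -6062*(-1/(9*(-1/(-7) - 39))) = -6062*(-1/(9*(-1*(-⅐) - 39))) = -6062*(-1/(9*(⅐ - 39))) = -6062/((-272/7*(-9))) = -6062/2448/7 = -6062*7/2448 = -21217/1224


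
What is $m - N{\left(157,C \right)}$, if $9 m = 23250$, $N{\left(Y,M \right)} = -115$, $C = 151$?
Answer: $\frac{8095}{3} \approx 2698.3$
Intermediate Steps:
$m = \frac{7750}{3}$ ($m = \frac{1}{9} \cdot 23250 = \frac{7750}{3} \approx 2583.3$)
$m - N{\left(157,C \right)} = \frac{7750}{3} - -115 = \frac{7750}{3} + 115 = \frac{8095}{3}$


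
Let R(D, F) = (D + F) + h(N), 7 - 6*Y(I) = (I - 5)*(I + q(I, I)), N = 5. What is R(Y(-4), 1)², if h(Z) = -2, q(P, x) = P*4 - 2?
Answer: 38809/36 ≈ 1078.0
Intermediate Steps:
q(P, x) = -2 + 4*P (q(P, x) = 4*P - 2 = -2 + 4*P)
Y(I) = 7/6 - (-5 + I)*(-2 + 5*I)/6 (Y(I) = 7/6 - (I - 5)*(I + (-2 + 4*I))/6 = 7/6 - (-5 + I)*(-2 + 5*I)/6)
R(D, F) = -2 + D + F (R(D, F) = (D + F) - 2 = -2 + D + F)
R(Y(-4), 1)² = (-2 + (-½ - ⅚*(-4)² + (9/2)*(-4)) + 1)² = (-2 + (-½ - ⅚*16 - 18) + 1)² = (-2 + (-½ - 40/3 - 18) + 1)² = (-2 - 191/6 + 1)² = (-197/6)² = 38809/36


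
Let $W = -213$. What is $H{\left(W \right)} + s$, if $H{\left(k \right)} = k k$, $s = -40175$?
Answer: $5194$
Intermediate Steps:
$H{\left(k \right)} = k^{2}$
$H{\left(W \right)} + s = \left(-213\right)^{2} - 40175 = 45369 - 40175 = 5194$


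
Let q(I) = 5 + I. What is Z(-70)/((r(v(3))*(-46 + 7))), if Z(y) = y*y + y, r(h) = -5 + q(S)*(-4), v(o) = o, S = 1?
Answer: 1610/377 ≈ 4.2706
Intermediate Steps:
r(h) = -29 (r(h) = -5 + (5 + 1)*(-4) = -5 + 6*(-4) = -5 - 24 = -29)
Z(y) = y + y**2 (Z(y) = y**2 + y = y + y**2)
Z(-70)/((r(v(3))*(-46 + 7))) = (-70*(1 - 70))/((-29*(-46 + 7))) = (-70*(-69))/((-29*(-39))) = 4830/1131 = 4830*(1/1131) = 1610/377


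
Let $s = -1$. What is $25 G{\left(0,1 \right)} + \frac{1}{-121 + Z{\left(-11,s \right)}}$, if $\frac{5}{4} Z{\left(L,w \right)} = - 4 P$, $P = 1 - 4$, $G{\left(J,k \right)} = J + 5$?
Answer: $\frac{69620}{557} \approx 124.99$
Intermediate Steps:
$G{\left(J,k \right)} = 5 + J$
$P = -3$ ($P = 1 - 4 = -3$)
$Z{\left(L,w \right)} = \frac{48}{5}$ ($Z{\left(L,w \right)} = \frac{4 \left(\left(-4\right) \left(-3\right)\right)}{5} = \frac{4}{5} \cdot 12 = \frac{48}{5}$)
$25 G{\left(0,1 \right)} + \frac{1}{-121 + Z{\left(-11,s \right)}} = 25 \left(5 + 0\right) + \frac{1}{-121 + \frac{48}{5}} = 25 \cdot 5 + \frac{1}{- \frac{557}{5}} = 125 - \frac{5}{557} = \frac{69620}{557}$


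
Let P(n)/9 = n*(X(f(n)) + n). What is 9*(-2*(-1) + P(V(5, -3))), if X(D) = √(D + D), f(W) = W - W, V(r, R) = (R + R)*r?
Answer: 72918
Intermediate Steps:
V(r, R) = 2*R*r (V(r, R) = (2*R)*r = 2*R*r)
f(W) = 0
X(D) = √2*√D (X(D) = √(2*D) = √2*√D)
P(n) = 9*n² (P(n) = 9*(n*(√2*√0 + n)) = 9*(n*(√2*0 + n)) = 9*(n*(0 + n)) = 9*(n*n) = 9*n²)
9*(-2*(-1) + P(V(5, -3))) = 9*(-2*(-1) + 9*(2*(-3)*5)²) = 9*(2 + 9*(-30)²) = 9*(2 + 9*900) = 9*(2 + 8100) = 9*8102 = 72918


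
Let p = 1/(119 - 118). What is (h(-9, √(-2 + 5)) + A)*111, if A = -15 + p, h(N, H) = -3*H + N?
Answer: -2553 - 333*√3 ≈ -3129.8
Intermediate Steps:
p = 1 (p = 1/1 = 1)
h(N, H) = N - 3*H
A = -14 (A = -15 + 1 = -14)
(h(-9, √(-2 + 5)) + A)*111 = ((-9 - 3*√(-2 + 5)) - 14)*111 = ((-9 - 3*√3) - 14)*111 = (-23 - 3*√3)*111 = -2553 - 333*√3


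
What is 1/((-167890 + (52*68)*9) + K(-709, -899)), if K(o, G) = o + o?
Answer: -1/137484 ≈ -7.2736e-6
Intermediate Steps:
K(o, G) = 2*o
1/((-167890 + (52*68)*9) + K(-709, -899)) = 1/((-167890 + (52*68)*9) + 2*(-709)) = 1/((-167890 + 3536*9) - 1418) = 1/((-167890 + 31824) - 1418) = 1/(-136066 - 1418) = 1/(-137484) = -1/137484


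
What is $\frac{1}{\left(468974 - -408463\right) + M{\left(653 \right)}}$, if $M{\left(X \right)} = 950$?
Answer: $\frac{1}{878387} \approx 1.1385 \cdot 10^{-6}$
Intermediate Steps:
$\frac{1}{\left(468974 - -408463\right) + M{\left(653 \right)}} = \frac{1}{\left(468974 - -408463\right) + 950} = \frac{1}{\left(468974 + 408463\right) + 950} = \frac{1}{877437 + 950} = \frac{1}{878387}$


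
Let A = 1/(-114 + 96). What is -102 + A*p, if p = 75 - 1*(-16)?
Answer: -1927/18 ≈ -107.06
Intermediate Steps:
A = -1/18 (A = 1/(-18) = -1/18 ≈ -0.055556)
p = 91 (p = 75 + 16 = 91)
-102 + A*p = -102 - 1/18*91 = -102 - 91/18 = -1927/18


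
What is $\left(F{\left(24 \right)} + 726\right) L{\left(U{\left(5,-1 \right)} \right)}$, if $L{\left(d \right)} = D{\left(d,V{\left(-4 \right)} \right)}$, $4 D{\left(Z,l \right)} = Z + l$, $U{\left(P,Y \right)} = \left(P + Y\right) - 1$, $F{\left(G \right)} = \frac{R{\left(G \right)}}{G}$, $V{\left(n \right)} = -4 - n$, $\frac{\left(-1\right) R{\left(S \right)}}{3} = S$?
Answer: $\frac{2169}{4} \approx 542.25$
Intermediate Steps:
$R{\left(S \right)} = - 3 S$
$F{\left(G \right)} = -3$ ($F{\left(G \right)} = \frac{\left(-3\right) G}{G} = -3$)
$U{\left(P,Y \right)} = -1 + P + Y$
$D{\left(Z,l \right)} = \frac{Z}{4} + \frac{l}{4}$ ($D{\left(Z,l \right)} = \frac{Z + l}{4} = \frac{Z}{4} + \frac{l}{4}$)
$L{\left(d \right)} = \frac{d}{4}$ ($L{\left(d \right)} = \frac{d}{4} + \frac{-4 - -4}{4} = \frac{d}{4} + \frac{-4 + 4}{4} = \frac{d}{4} + \frac{1}{4} \cdot 0 = \frac{d}{4} + 0 = \frac{d}{4}$)
$\left(F{\left(24 \right)} + 726\right) L{\left(U{\left(5,-1 \right)} \right)} = \left(-3 + 726\right) \frac{-1 + 5 - 1}{4} = 723 \cdot \frac{1}{4} \cdot 3 = 723 \cdot \frac{3}{4} = \frac{2169}{4}$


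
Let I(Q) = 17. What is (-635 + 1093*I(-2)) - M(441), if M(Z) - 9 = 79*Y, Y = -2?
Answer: 18095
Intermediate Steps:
M(Z) = -149 (M(Z) = 9 + 79*(-2) = 9 - 158 = -149)
(-635 + 1093*I(-2)) - M(441) = (-635 + 1093*17) - 1*(-149) = (-635 + 18581) + 149 = 17946 + 149 = 18095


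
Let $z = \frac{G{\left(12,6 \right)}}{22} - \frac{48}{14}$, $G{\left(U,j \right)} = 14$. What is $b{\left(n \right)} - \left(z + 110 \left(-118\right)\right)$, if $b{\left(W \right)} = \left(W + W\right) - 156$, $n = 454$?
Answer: $\frac{1057579}{77} \approx 13735.0$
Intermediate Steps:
$b{\left(W \right)} = -156 + 2 W$ ($b{\left(W \right)} = 2 W - 156 = -156 + 2 W$)
$z = - \frac{215}{77}$ ($z = \frac{14}{22} - \frac{48}{14} = 14 \cdot \frac{1}{22} - \frac{24}{7} = \frac{7}{11} - \frac{24}{7} = - \frac{215}{77} \approx -2.7922$)
$b{\left(n \right)} - \left(z + 110 \left(-118\right)\right) = \left(-156 + 2 \cdot 454\right) - \left(- \frac{215}{77} + 110 \left(-118\right)\right) = \left(-156 + 908\right) - \left(- \frac{215}{77} - 12980\right) = 752 - - \frac{999675}{77} = 752 + \frac{999675}{77} = \frac{1057579}{77}$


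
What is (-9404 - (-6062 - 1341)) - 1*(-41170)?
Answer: 39169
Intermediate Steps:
(-9404 - (-6062 - 1341)) - 1*(-41170) = (-9404 - 1*(-7403)) + 41170 = (-9404 + 7403) + 41170 = -2001 + 41170 = 39169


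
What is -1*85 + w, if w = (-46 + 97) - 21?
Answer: -55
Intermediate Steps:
w = 30 (w = 51 - 21 = 30)
-1*85 + w = -1*85 + 30 = -85 + 30 = -55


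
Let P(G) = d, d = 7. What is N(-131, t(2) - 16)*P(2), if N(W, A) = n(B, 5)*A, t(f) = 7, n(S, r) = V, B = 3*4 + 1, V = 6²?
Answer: -2268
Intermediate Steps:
V = 36
P(G) = 7
B = 13 (B = 12 + 1 = 13)
n(S, r) = 36
N(W, A) = 36*A
N(-131, t(2) - 16)*P(2) = (36*(7 - 16))*7 = (36*(-9))*7 = -324*7 = -2268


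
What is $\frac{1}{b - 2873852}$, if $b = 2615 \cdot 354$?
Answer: $- \frac{1}{1948142} \approx -5.1331 \cdot 10^{-7}$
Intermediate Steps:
$b = 925710$
$\frac{1}{b - 2873852} = \frac{1}{925710 - 2873852} = \frac{1}{-1948142} = - \frac{1}{1948142}$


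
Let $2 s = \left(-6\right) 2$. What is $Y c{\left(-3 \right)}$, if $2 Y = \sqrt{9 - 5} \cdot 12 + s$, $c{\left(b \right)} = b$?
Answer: $-27$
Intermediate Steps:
$s = -6$ ($s = \frac{\left(-6\right) 2}{2} = \frac{1}{2} \left(-12\right) = -6$)
$Y = 9$ ($Y = \frac{\sqrt{9 - 5} \cdot 12 - 6}{2} = \frac{\sqrt{4} \cdot 12 - 6}{2} = \frac{2 \cdot 12 - 6}{2} = \frac{24 - 6}{2} = \frac{1}{2} \cdot 18 = 9$)
$Y c{\left(-3 \right)} = 9 \left(-3\right) = -27$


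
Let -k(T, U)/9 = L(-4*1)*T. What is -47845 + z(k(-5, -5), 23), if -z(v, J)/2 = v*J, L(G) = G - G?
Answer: -47845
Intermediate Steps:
L(G) = 0
k(T, U) = 0 (k(T, U) = -0*T = -9*0 = 0)
z(v, J) = -2*J*v (z(v, J) = -2*v*J = -2*J*v)
-47845 + z(k(-5, -5), 23) = -47845 - 2*23*0 = -47845 + 0 = -47845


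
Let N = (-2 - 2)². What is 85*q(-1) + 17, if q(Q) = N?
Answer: 1377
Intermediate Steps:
N = 16 (N = (-4)² = 16)
q(Q) = 16
85*q(-1) + 17 = 85*16 + 17 = 1360 + 17 = 1377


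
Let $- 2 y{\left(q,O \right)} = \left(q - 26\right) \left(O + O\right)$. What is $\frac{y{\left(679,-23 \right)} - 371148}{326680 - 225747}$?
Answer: $- \frac{356129}{100933} \approx -3.5284$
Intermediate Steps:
$y{\left(q,O \right)} = - O \left(-26 + q\right)$ ($y{\left(q,O \right)} = - \frac{\left(q - 26\right) \left(O + O\right)}{2} = - \frac{\left(-26 + q\right) 2 O}{2} = - \frac{2 O \left(-26 + q\right)}{2} = - O \left(-26 + q\right)$)
$\frac{y{\left(679,-23 \right)} - 371148}{326680 - 225747} = \frac{- 23 \left(26 - 679\right) - 371148}{326680 - 225747} = \frac{- 23 \left(26 - 679\right) - 371148}{100933} = \left(\left(-23\right) \left(-653\right) - 371148\right) \frac{1}{100933} = \left(15019 - 371148\right) \frac{1}{100933} = \left(-356129\right) \frac{1}{100933} = - \frac{356129}{100933}$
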